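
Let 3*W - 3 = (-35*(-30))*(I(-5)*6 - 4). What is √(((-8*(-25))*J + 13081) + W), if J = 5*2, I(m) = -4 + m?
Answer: I*√5218 ≈ 72.236*I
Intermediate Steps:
J = 10
W = -20299 (W = 1 + ((-35*(-30))*((-4 - 5)*6 - 4))/3 = 1 + (1050*(-9*6 - 4))/3 = 1 + (1050*(-54 - 4))/3 = 1 + (1050*(-58))/3 = 1 + (⅓)*(-60900) = 1 - 20300 = -20299)
√(((-8*(-25))*J + 13081) + W) = √((-8*(-25)*10 + 13081) - 20299) = √((200*10 + 13081) - 20299) = √((2000 + 13081) - 20299) = √(15081 - 20299) = √(-5218) = I*√5218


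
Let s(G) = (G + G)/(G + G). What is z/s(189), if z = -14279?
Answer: -14279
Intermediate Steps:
s(G) = 1 (s(G) = (2*G)/((2*G)) = (2*G)*(1/(2*G)) = 1)
z/s(189) = -14279/1 = -14279*1 = -14279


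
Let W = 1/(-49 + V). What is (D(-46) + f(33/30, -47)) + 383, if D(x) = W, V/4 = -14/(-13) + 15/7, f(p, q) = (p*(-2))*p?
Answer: 62543773/164350 ≈ 380.55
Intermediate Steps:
f(p, q) = -2*p² (f(p, q) = (-2*p)*p = -2*p²)
V = 1172/91 (V = 4*(-14/(-13) + 15/7) = 4*(-14*(-1/13) + 15*(⅐)) = 4*(14/13 + 15/7) = 4*(293/91) = 1172/91 ≈ 12.879)
W = -91/3287 (W = 1/(-49 + 1172/91) = 1/(-3287/91) = -91/3287 ≈ -0.027685)
D(x) = -91/3287
(D(-46) + f(33/30, -47)) + 383 = (-91/3287 - 2*(33/30)²) + 383 = (-91/3287 - 2*(33*(1/30))²) + 383 = (-91/3287 - 2*(11/10)²) + 383 = (-91/3287 - 2*121/100) + 383 = (-91/3287 - 121/50) + 383 = -402277/164350 + 383 = 62543773/164350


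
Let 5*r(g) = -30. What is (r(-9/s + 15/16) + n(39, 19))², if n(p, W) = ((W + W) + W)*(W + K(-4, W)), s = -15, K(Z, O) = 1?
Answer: 1285956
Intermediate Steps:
r(g) = -6 (r(g) = (⅕)*(-30) = -6)
n(p, W) = 3*W*(1 + W) (n(p, W) = ((W + W) + W)*(W + 1) = (2*W + W)*(1 + W) = (3*W)*(1 + W) = 3*W*(1 + W))
(r(-9/s + 15/16) + n(39, 19))² = (-6 + 3*19*(1 + 19))² = (-6 + 3*19*20)² = (-6 + 1140)² = 1134² = 1285956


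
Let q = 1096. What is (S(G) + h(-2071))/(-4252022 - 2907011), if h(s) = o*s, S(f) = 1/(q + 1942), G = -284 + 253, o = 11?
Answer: 69208677/21749142254 ≈ 0.0031821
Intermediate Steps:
G = -31
S(f) = 1/3038 (S(f) = 1/(1096 + 1942) = 1/3038)
h(s) = 11*s
(S(G) + h(-2071))/(-4252022 - 2907011) = (1/3038 + 11*(-2071))/(-4252022 - 2907011) = (1/3038 - 22781)/(-7159033) = -69208677/3038*(-1/7159033) = 69208677/21749142254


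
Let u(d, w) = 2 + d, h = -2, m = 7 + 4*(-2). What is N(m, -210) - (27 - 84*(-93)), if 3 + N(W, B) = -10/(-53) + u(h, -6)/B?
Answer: -415616/53 ≈ -7841.8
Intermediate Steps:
m = -1 (m = 7 - 8 = -1)
N(W, B) = -149/53 (N(W, B) = -3 + (-10/(-53) + (2 - 2)/B) = -3 + (-10*(-1/53) + 0/B) = -3 + (10/53 + 0) = -3 + 10/53 = -149/53)
N(m, -210) - (27 - 84*(-93)) = -149/53 - (27 - 84*(-93)) = -149/53 - (27 + 7812) = -149/53 - 1*7839 = -149/53 - 7839 = -415616/53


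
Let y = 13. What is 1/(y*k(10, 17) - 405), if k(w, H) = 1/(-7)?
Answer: -7/2848 ≈ -0.0024579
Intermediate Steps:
k(w, H) = -⅐
1/(y*k(10, 17) - 405) = 1/(13*(-⅐) - 405) = 1/(-13/7 - 405) = 1/(-2848/7) = -7/2848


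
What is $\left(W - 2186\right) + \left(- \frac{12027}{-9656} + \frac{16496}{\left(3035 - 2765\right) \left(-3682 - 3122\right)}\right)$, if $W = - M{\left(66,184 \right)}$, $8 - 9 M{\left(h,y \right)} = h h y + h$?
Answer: $\frac{192638709031393}{2217355560} \approx 86878.0$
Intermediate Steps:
$M{\left(h,y \right)} = \frac{8}{9} - \frac{h}{9} - \frac{y h^{2}}{9}$ ($M{\left(h,y \right)} = \frac{8}{9} - \frac{h h y + h}{9} = \frac{8}{9} - \frac{h^{2} y + h}{9} = \frac{8}{9} - \frac{y h^{2} + h}{9} = \frac{8}{9} - \frac{h + y h^{2}}{9} = \frac{8}{9} - \left(\frac{h}{9} + \frac{y h^{2}}{9}\right) = \frac{8}{9} - \frac{h}{9} - \frac{y h^{2}}{9}$)
$W = \frac{801562}{9}$ ($W = - (\frac{8}{9} - \frac{22}{3} - \frac{184 \cdot 66^{2}}{9}) = - (\frac{8}{9} - \frac{22}{3} - \frac{184}{9} \cdot 4356) = - (\frac{8}{9} - \frac{22}{3} - 89056) = \left(-1\right) \left(- \frac{801562}{9}\right) = \frac{801562}{9} \approx 89063.0$)
$\left(W - 2186\right) + \left(- \frac{12027}{-9656} + \frac{16496}{\left(3035 - 2765\right) \left(-3682 - 3122\right)}\right) = \left(\frac{801562}{9} - 2186\right) + \left(- \frac{12027}{-9656} + \frac{16496}{\left(3035 - 2765\right) \left(-3682 - 3122\right)}\right) = \frac{781888}{9} + \left(\left(-12027\right) \left(- \frac{1}{9656}\right) + \frac{16496}{270 \left(-6804\right)}\right) = \frac{781888}{9} + \left(\frac{12027}{9656} + \frac{16496}{-1837080}\right) = \frac{781888}{9} + \left(\frac{12027}{9656} + 16496 \left(- \frac{1}{1837080}\right)\right) = \frac{781888}{9} + \left(\frac{12027}{9656} - \frac{2062}{229635}\right) = \frac{781888}{9} + \frac{2741909473}{2217355560} = \frac{192638709031393}{2217355560}$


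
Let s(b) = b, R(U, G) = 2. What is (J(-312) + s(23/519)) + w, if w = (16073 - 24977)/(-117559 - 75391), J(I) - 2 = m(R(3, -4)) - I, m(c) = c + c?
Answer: 15926956463/50070525 ≈ 318.09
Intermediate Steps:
m(c) = 2*c
J(I) = 6 - I (J(I) = 2 + (2*2 - I) = 2 + (4 - I) = 6 - I)
w = 4452/96475 (w = -8904/(-192950) = -8904*(-1/192950) = 4452/96475 ≈ 0.046147)
(J(-312) + s(23/519)) + w = ((6 - 1*(-312)) + 23/519) + 4452/96475 = ((6 + 312) + 23*(1/519)) + 4452/96475 = (318 + 23/519) + 4452/96475 = 165065/519 + 4452/96475 = 15926956463/50070525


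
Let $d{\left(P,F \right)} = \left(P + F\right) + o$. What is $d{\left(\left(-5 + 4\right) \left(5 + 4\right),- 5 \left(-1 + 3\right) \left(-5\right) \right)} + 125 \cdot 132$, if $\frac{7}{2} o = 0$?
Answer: $16541$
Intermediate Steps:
$o = 0$ ($o = \frac{2}{7} \cdot 0 = 0$)
$d{\left(P,F \right)} = F + P$ ($d{\left(P,F \right)} = \left(P + F\right) + 0 = \left(F + P\right) + 0 = F + P$)
$d{\left(\left(-5 + 4\right) \left(5 + 4\right),- 5 \left(-1 + 3\right) \left(-5\right) \right)} + 125 \cdot 132 = \left(- 5 \left(-1 + 3\right) \left(-5\right) + \left(-5 + 4\right) \left(5 + 4\right)\right) + 125 \cdot 132 = \left(\left(-5\right) 2 \left(-5\right) - 9\right) + 16500 = \left(\left(-10\right) \left(-5\right) - 9\right) + 16500 = \left(50 - 9\right) + 16500 = 41 + 16500 = 16541$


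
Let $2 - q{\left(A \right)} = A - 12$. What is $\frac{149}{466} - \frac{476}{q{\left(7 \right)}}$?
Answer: $- \frac{31539}{466} \approx -67.68$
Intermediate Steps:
$q{\left(A \right)} = 14 - A$ ($q{\left(A \right)} = 2 - \left(A - 12\right) = 2 - \left(-12 + A\right) = 14 - A$)
$\frac{149}{466} - \frac{476}{q{\left(7 \right)}} = \frac{149}{466} - \frac{476}{14 - 7} = 149 \cdot \frac{1}{466} - \frac{476}{14 - 7} = \frac{149}{466} - \frac{476}{7} = \frac{149}{466} - 68 = - \frac{31539}{466}$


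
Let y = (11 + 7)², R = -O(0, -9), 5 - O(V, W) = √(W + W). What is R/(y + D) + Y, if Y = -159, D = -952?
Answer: -99847/628 - 3*I*√2/628 ≈ -158.99 - 0.0067558*I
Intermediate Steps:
O(V, W) = 5 - √2*√W (O(V, W) = 5 - √(W + W) = 5 - √(2*W) = 5 - √2*√W)
R = -5 + 3*I*√2 (R = -(5 - √2*√(-9)) = -(5 - √2*3*I) = -(5 - 3*I*√2) = -5 + 3*I*√2 ≈ -5.0 + 4.2426*I)
y = 324 (y = 18² = 324)
R/(y + D) + Y = (-5 + 3*I*√2)/(324 - 952) - 159 = (-5 + 3*I*√2)/(-628) - 159 = (-5 + 3*I*√2)*(-1/628) - 159 = (5/628 - 3*I*√2/628) - 159 = -99847/628 - 3*I*√2/628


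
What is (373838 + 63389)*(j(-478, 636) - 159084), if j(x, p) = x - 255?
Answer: -69876307459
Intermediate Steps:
j(x, p) = -255 + x
(373838 + 63389)*(j(-478, 636) - 159084) = (373838 + 63389)*((-255 - 478) - 159084) = 437227*(-733 - 159084) = 437227*(-159817) = -69876307459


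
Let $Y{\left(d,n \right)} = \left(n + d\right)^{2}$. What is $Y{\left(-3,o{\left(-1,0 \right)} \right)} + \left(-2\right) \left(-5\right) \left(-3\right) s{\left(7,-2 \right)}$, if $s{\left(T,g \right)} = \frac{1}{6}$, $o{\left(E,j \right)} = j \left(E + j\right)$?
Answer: $4$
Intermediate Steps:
$Y{\left(d,n \right)} = \left(d + n\right)^{2}$
$s{\left(T,g \right)} = \frac{1}{6}$
$Y{\left(-3,o{\left(-1,0 \right)} \right)} + \left(-2\right) \left(-5\right) \left(-3\right) s{\left(7,-2 \right)} = \left(-3 + 0 \left(-1 + 0\right)\right)^{2} + \left(-2\right) \left(-5\right) \left(-3\right) \frac{1}{6} = \left(-3 + 0 \left(-1\right)\right)^{2} + 10 \left(-3\right) \frac{1}{6} = \left(-3 + 0\right)^{2} - 5 = \left(-3\right)^{2} - 5 = 9 - 5 = 4$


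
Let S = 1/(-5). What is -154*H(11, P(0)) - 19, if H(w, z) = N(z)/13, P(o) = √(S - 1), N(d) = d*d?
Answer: -311/65 ≈ -4.7846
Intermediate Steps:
N(d) = d²
S = -⅕ ≈ -0.20000
P(o) = I*√30/5 (P(o) = √(-⅕ - 1) = √(-6/5) = I*√30/5)
H(w, z) = z²/13
-154*H(11, P(0)) - 19 = -154*(I*√30/5)²/13 - 19 = -154*(-6)/(13*5) - 19 = -154*(-6/65) - 19 = 924/65 - 19 = -311/65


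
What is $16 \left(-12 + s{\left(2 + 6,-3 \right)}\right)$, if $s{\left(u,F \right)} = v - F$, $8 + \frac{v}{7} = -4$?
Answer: $-1488$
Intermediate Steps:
$v = -84$ ($v = -56 + 7 \left(-4\right) = -56 - 28 = -84$)
$s{\left(u,F \right)} = -84 - F$
$16 \left(-12 + s{\left(2 + 6,-3 \right)}\right) = 16 \left(-12 - 81\right) = 16 \left(-93\right) = -1488$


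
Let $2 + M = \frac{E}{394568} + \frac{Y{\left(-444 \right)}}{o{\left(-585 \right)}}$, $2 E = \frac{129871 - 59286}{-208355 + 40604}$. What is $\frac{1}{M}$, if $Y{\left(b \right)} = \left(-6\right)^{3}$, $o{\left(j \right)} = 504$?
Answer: $- \frac{48770972208}{118443815653} \approx -0.41176$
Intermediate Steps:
$E = - \frac{3715}{17658}$ ($E = \frac{\left(129871 - 59286\right) \frac{1}{-208355 + 40604}}{2} = \frac{70585 \frac{1}{-167751}}{2} = \frac{70585 \left(- \frac{1}{167751}\right)}{2} = \frac{1}{2} \left(- \frac{3715}{8829}\right) = - \frac{3715}{17658} \approx -0.21039$)
$Y{\left(b \right)} = -216$
$M = - \frac{118443815653}{48770972208}$ ($M = -2 - \left(\frac{3}{7} + \frac{3715}{6967281744}\right) = -2 - \frac{20901871237}{48770972208} = - \frac{118443815653}{48770972208} \approx -2.4286$)
$\frac{1}{M} = \frac{1}{- \frac{118443815653}{48770972208}} = - \frac{48770972208}{118443815653}$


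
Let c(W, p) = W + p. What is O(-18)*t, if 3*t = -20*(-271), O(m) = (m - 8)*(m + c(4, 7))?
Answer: 986440/3 ≈ 3.2881e+5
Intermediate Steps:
O(m) = (-8 + m)*(11 + m) (O(m) = (m - 8)*(m + (4 + 7)) = (-8 + m)*(m + 11) = (-8 + m)*(11 + m))
t = 5420/3 (t = (-20*(-271))/3 = (⅓)*5420 = 5420/3 ≈ 1806.7)
O(-18)*t = (-88 + (-18)² + 3*(-18))*(5420/3) = (-88 + 324 - 54)*(5420/3) = 182*(5420/3) = 986440/3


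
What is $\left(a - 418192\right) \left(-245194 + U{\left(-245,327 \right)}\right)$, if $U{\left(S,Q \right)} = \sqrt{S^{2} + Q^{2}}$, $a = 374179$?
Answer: $10791723522 - 44013 \sqrt{166954} \approx 1.0774 \cdot 10^{10}$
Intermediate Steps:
$U{\left(S,Q \right)} = \sqrt{Q^{2} + S^{2}}$
$\left(a - 418192\right) \left(-245194 + U{\left(-245,327 \right)}\right) = \left(374179 - 418192\right) \left(-245194 + \sqrt{327^{2} + \left(-245\right)^{2}}\right) = - 44013 \left(-245194 + \sqrt{106929 + 60025}\right) = - 44013 \left(-245194 + \sqrt{166954}\right) = 10791723522 - 44013 \sqrt{166954}$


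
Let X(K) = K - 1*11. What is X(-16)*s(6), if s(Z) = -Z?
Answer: 162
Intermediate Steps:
X(K) = -11 + K (X(K) = K - 11 = -11 + K)
X(-16)*s(6) = (-11 - 16)*(-1*6) = -27*(-6) = 162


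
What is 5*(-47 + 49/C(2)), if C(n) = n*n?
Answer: -695/4 ≈ -173.75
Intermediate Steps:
C(n) = n**2
5*(-47 + 49/C(2)) = 5*(-47 + 49/(2**2)) = 5*(-47 + 49/4) = 5*(-139/4) = -695/4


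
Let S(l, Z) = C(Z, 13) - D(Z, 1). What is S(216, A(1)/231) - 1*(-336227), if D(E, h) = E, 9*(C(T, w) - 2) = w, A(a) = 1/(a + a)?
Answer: 466015393/1386 ≈ 3.3623e+5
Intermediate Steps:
A(a) = 1/(2*a)
C(T, w) = 2 + w/9
S(l, Z) = 31/9 - Z (S(l, Z) = (2 + (1/9)*13) - Z = (2 + 13/9) - Z = 31/9 - Z)
S(216, A(1)/231) - 1*(-336227) = (31/9 - (1/2)/1/231) - 1*(-336227) = (31/9 - (1/2)*1/231) + 336227 = (31/9 - 1/(2*231)) + 336227 = (31/9 - 1*1/462) + 336227 = (31/9 - 1/462) + 336227 = 4771/1386 + 336227 = 466015393/1386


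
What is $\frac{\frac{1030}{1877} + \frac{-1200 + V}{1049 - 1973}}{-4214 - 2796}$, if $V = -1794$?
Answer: $- \frac{1095243}{2026296580} \approx -0.00054051$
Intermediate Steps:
$\frac{\frac{1030}{1877} + \frac{-1200 + V}{1049 - 1973}}{-4214 - 2796} = \frac{\frac{1030}{1877} + \frac{-1200 - 1794}{1049 - 1973}}{-4214 - 2796} = \frac{1030 \cdot \frac{1}{1877} - \frac{2994}{-924}}{-7010} = \left(\frac{1030}{1877} - - \frac{499}{154}\right) \left(- \frac{1}{7010}\right) = \left(\frac{1030}{1877} + \frac{499}{154}\right) \left(- \frac{1}{7010}\right) = \frac{1095243}{289058} \left(- \frac{1}{7010}\right) = - \frac{1095243}{2026296580}$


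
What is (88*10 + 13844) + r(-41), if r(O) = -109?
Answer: 14615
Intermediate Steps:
(88*10 + 13844) + r(-41) = (88*10 + 13844) - 109 = (880 + 13844) - 109 = 14724 - 109 = 14615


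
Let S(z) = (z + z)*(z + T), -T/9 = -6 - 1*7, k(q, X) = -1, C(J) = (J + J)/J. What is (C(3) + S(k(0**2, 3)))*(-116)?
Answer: 26680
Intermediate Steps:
C(J) = 2 (C(J) = (2*J)/J = 2)
T = 117 (T = -9*(-6 - 1*7) = -9*(-6 - 7) = -9*(-13) = 117)
S(z) = 2*z*(117 + z) (S(z) = (z + z)*(z + 117) = (2*z)*(117 + z) = 2*z*(117 + z))
(C(3) + S(k(0**2, 3)))*(-116) = (2 + 2*(-1)*(117 - 1))*(-116) = (2 + 2*(-1)*116)*(-116) = (2 - 232)*(-116) = -230*(-116) = 26680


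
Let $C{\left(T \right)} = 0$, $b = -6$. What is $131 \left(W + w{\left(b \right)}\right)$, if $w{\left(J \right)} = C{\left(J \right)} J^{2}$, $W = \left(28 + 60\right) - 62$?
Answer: $3406$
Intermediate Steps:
$W = 26$ ($W = 88 - 62 = 26$)
$w{\left(J \right)} = 0$ ($w{\left(J \right)} = 0 J^{2} = 0$)
$131 \left(W + w{\left(b \right)}\right) = 131 \left(26 + 0\right) = 131 \cdot 26 = 3406$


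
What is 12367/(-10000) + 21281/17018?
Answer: 1174197/85090000 ≈ 0.013799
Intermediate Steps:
12367/(-10000) + 21281/17018 = 12367*(-1/10000) + 21281*(1/17018) = -12367/10000 + 21281/17018 = 1174197/85090000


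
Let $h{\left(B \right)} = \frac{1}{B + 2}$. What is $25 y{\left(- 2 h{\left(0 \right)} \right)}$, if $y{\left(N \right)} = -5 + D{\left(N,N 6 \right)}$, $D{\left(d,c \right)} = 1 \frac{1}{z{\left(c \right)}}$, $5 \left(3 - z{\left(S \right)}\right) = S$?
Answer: $- \frac{2500}{21} \approx -119.05$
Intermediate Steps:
$z{\left(S \right)} = 3 - \frac{S}{5}$
$D{\left(d,c \right)} = \frac{1}{3 - \frac{c}{5}}$ ($D{\left(d,c \right)} = 1 \frac{1}{3 - \frac{c}{5}} = \frac{1}{3 - \frac{c}{5}}$)
$h{\left(B \right)} = \frac{1}{2 + B}$
$y{\left(N \right)} = -5 - \frac{5}{-15 + 6 N}$ ($y{\left(N \right)} = -5 - \frac{5}{-15 + N 6} = -5 - \frac{5}{-15 + 6 N}$)
$25 y{\left(- 2 h{\left(0 \right)} \right)} = 25 \frac{10 \left(7 - 3 \left(- \frac{2}{2 + 0}\right)\right)}{3 \left(-5 + 2 \left(- \frac{2}{2 + 0}\right)\right)} = 25 \frac{10 \left(7 - 3 \left(- \frac{2}{2}\right)\right)}{3 \left(-5 + 2 \left(- \frac{2}{2}\right)\right)} = 25 \frac{10 \left(7 - 3 \left(\left(-2\right) \frac{1}{2}\right)\right)}{3 \left(-5 + 2 \left(\left(-2\right) \frac{1}{2}\right)\right)} = 25 \frac{10 \left(7 - -3\right)}{3 \left(-5 + 2 \left(-1\right)\right)} = 25 \frac{10 \left(7 + 3\right)}{3 \left(-5 - 2\right)} = 25 \cdot \frac{10}{3} \frac{1}{-7} \cdot 10 = 25 \cdot \frac{10}{3} \left(- \frac{1}{7}\right) 10 = 25 \left(- \frac{100}{21}\right) = - \frac{2500}{21}$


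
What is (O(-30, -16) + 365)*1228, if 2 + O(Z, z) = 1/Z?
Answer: 6685846/15 ≈ 4.4572e+5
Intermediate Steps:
O(Z, z) = -2 + 1/Z
(O(-30, -16) + 365)*1228 = ((-2 + 1/(-30)) + 365)*1228 = ((-2 - 1/30) + 365)*1228 = (-61/30 + 365)*1228 = (10889/30)*1228 = 6685846/15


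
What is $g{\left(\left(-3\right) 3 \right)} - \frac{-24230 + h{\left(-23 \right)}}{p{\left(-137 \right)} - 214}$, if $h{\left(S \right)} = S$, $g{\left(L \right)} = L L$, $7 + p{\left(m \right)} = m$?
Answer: $\frac{4745}{358} \approx 13.254$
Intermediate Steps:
$p{\left(m \right)} = -7 + m$
$g{\left(L \right)} = L^{2}$
$g{\left(\left(-3\right) 3 \right)} - \frac{-24230 + h{\left(-23 \right)}}{p{\left(-137 \right)} - 214} = \left(\left(-3\right) 3\right)^{2} - \frac{-24230 - 23}{\left(-7 - 137\right) - 214} = \left(-9\right)^{2} - - \frac{24253}{-144 - 214} = 81 - - \frac{24253}{-358} = 81 - \left(-24253\right) \left(- \frac{1}{358}\right) = 81 - \frac{24253}{358} = \frac{4745}{358}$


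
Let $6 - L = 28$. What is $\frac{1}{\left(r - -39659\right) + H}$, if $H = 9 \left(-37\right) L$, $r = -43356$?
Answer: $\frac{1}{3629} \approx 0.00027556$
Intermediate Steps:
$L = -22$ ($L = 6 - 28 = -22$)
$H = 7326$ ($H = 9 \left(-37\right) \left(-22\right) = \left(-333\right) \left(-22\right) = 7326$)
$\frac{1}{\left(r - -39659\right) + H} = \frac{1}{\left(-43356 - -39659\right) + 7326} = \frac{1}{\left(-43356 + 39659\right) + 7326} = \frac{1}{-3697 + 7326} = \frac{1}{3629}$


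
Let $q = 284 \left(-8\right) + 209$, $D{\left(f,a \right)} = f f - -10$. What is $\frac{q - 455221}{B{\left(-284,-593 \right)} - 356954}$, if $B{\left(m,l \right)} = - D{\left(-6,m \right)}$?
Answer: $\frac{38107}{29750} \approx 1.2809$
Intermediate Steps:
$D{\left(f,a \right)} = 10 + f^{2}$ ($D{\left(f,a \right)} = f^{2} + 10 = 10 + f^{2}$)
$q = -2063$ ($q = -2272 + 209 = -2063$)
$B{\left(m,l \right)} = -46$ ($B{\left(m,l \right)} = - (10 + \left(-6\right)^{2}) = - (10 + 36) = \left(-1\right) 46 = -46$)
$\frac{q - 455221}{B{\left(-284,-593 \right)} - 356954} = \frac{-2063 - 455221}{-46 - 356954} = - \frac{457284}{-357000} = \left(-457284\right) \left(- \frac{1}{357000}\right) = \frac{38107}{29750}$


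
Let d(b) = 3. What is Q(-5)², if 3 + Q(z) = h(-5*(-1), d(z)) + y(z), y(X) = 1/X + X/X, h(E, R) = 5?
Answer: 196/25 ≈ 7.8400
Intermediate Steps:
y(X) = 1 + 1/X (y(X) = 1/X + 1 = 1 + 1/X)
Q(z) = 2 + (1 + z)/z (Q(z) = -3 + (5 + (1 + z)/z) = 2 + (1 + z)/z)
Q(-5)² = (3 + 1/(-5))² = (3 - ⅕)² = (14/5)² = 196/25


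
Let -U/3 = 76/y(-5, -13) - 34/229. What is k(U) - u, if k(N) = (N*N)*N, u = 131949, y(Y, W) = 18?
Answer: -43375358101283/324242703 ≈ -1.3377e+5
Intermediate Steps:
U = -8396/687 (U = -3*(76/18 - 34/229) = -3*(76*(1/18) - 34*1/229) = -3*(38/9 - 34/229) = -3*8396/2061 = -8396/687 ≈ -12.221)
k(N) = N**3 (k(N) = N**2*N = N**3)
k(U) - u = (-8396/687)**3 - 1*131949 = -591857683136/324242703 - 131949 = -43375358101283/324242703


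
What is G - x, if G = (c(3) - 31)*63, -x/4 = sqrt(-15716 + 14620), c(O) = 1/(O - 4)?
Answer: -2016 + 8*I*sqrt(274) ≈ -2016.0 + 132.42*I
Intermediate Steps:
c(O) = 1/(-4 + O)
x = -8*I*sqrt(274) (x = -4*sqrt(-15716 + 14620) = -8*I*sqrt(274) ≈ -132.42*I)
G = -2016 (G = (1/(-4 + 3) - 31)*63 = (1/(-1) - 31)*63 = (-1 - 31)*63 = -32*63 = -2016)
G - x = -2016 - (-8)*I*sqrt(274) = -2016 + 8*I*sqrt(274)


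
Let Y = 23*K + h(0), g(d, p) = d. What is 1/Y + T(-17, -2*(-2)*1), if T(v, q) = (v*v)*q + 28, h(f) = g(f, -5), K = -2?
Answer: 54463/46 ≈ 1184.0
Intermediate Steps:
h(f) = f
Y = -46 (Y = 23*(-2) + 0 = -46 + 0 = -46)
T(v, q) = 28 + q*v² (T(v, q) = v²*q + 28 = q*v² + 28 = 28 + q*v²)
1/Y + T(-17, -2*(-2)*1) = 1/(-46) + (28 + (-2*(-2)*1)*(-17)²) = -1/46 + (28 + (4*1)*289) = -1/46 + (28 + 4*289) = -1/46 + (28 + 1156) = -1/46 + 1184 = 54463/46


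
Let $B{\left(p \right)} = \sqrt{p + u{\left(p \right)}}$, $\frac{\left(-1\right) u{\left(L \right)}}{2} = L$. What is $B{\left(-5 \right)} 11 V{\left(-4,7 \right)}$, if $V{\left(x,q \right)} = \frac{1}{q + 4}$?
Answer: $\sqrt{5} \approx 2.2361$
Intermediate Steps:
$u{\left(L \right)} = - 2 L$
$V{\left(x,q \right)} = \frac{1}{4 + q}$
$B{\left(p \right)} = \sqrt{- p}$ ($B{\left(p \right)} = \sqrt{p - 2 p} = \sqrt{- p}$)
$B{\left(-5 \right)} 11 V{\left(-4,7 \right)} = \frac{\sqrt{\left(-1\right) \left(-5\right)} 11}{4 + 7} = \frac{\sqrt{5} \cdot 11}{11} = 11 \sqrt{5} \cdot \frac{1}{11} = \sqrt{5}$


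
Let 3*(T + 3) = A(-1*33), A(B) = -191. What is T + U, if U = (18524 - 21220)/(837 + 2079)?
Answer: -49274/729 ≈ -67.591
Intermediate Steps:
T = -200/3 (T = -3 + (⅓)*(-191) = -3 - 191/3 = -200/3 ≈ -66.667)
U = -674/729 (U = -2696/2916 = -2696*1/2916 = -674/729 ≈ -0.92455)
T + U = -200/3 - 674/729 = -49274/729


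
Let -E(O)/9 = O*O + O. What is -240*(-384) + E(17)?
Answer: 89406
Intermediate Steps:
E(O) = -9*O - 9*O² (E(O) = -9*(O*O + O) = -9*(O² + O) = -9*(O + O²) = -9*O - 9*O²)
-240*(-384) + E(17) = -240*(-384) - 9*17*(1 + 17) = 92160 - 9*17*18 = 92160 - 2754 = 89406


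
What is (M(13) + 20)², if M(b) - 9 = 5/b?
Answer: 145924/169 ≈ 863.46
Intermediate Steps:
M(b) = 9 + 5/b
(M(13) + 20)² = ((9 + 5/13) + 20)² = (122/13 + 20)² = (382/13)² = 145924/169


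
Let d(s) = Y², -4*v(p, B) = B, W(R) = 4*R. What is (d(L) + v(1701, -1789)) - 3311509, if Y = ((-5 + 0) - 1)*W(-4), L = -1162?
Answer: -13207383/4 ≈ -3.3018e+6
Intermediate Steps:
v(p, B) = -B/4
Y = 96 (Y = ((-5 + 0) - 1)*(4*(-4)) = (-5 - 1)*(-16) = -6*(-16) = 96)
d(s) = 9216 (d(s) = 96² = 9216)
(d(L) + v(1701, -1789)) - 3311509 = (9216 - ¼*(-1789)) - 3311509 = (9216 + 1789/4) - 3311509 = 38653/4 - 3311509 = -13207383/4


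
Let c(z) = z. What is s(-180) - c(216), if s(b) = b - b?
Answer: -216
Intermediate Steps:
s(b) = 0
s(-180) - c(216) = 0 - 1*216 = 0 - 216 = -216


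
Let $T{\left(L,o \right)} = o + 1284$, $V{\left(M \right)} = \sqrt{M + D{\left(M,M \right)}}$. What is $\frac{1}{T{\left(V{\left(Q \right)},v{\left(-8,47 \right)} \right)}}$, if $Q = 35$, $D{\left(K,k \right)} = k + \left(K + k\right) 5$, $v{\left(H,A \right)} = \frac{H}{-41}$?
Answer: $\frac{41}{52652} \approx 0.0007787$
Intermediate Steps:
$v{\left(H,A \right)} = - \frac{H}{41}$ ($v{\left(H,A \right)} = H \left(- \frac{1}{41}\right) = - \frac{H}{41}$)
$D{\left(K,k \right)} = 5 K + 6 k$ ($D{\left(K,k \right)} = k + \left(5 K + 5 k\right) = 5 K + 6 k$)
$V{\left(M \right)} = 2 \sqrt{3} \sqrt{M}$ ($V{\left(M \right)} = \sqrt{M + \left(5 M + 6 M\right)} = \sqrt{M + 11 M} = \sqrt{12 M} = 2 \sqrt{3} \sqrt{M}$)
$T{\left(L,o \right)} = 1284 + o$
$\frac{1}{T{\left(V{\left(Q \right)},v{\left(-8,47 \right)} \right)}} = \frac{1}{1284 - - \frac{8}{41}} = \frac{1}{1284 + \frac{8}{41}} = \frac{1}{\frac{52652}{41}} = \frac{41}{52652}$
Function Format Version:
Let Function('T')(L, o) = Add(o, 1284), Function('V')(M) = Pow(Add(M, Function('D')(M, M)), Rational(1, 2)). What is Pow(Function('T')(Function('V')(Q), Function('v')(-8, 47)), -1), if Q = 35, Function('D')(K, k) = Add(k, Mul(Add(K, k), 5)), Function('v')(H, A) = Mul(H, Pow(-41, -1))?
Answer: Rational(41, 52652) ≈ 0.00077870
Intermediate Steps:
Function('v')(H, A) = Mul(Rational(-1, 41), H) (Function('v')(H, A) = Mul(H, Rational(-1, 41)) = Mul(Rational(-1, 41), H))
Function('D')(K, k) = Add(Mul(5, K), Mul(6, k)) (Function('D')(K, k) = Add(k, Add(Mul(5, K), Mul(5, k))) = Add(Mul(5, K), Mul(6, k)))
Function('V')(M) = Mul(2, Pow(3, Rational(1, 2)), Pow(M, Rational(1, 2))) (Function('V')(M) = Pow(Add(M, Add(Mul(5, M), Mul(6, M))), Rational(1, 2)) = Pow(Add(M, Mul(11, M)), Rational(1, 2)) = Pow(Mul(12, M), Rational(1, 2)) = Mul(2, Pow(3, Rational(1, 2)), Pow(M, Rational(1, 2))))
Function('T')(L, o) = Add(1284, o)
Pow(Function('T')(Function('V')(Q), Function('v')(-8, 47)), -1) = Pow(Add(1284, Mul(Rational(-1, 41), -8)), -1) = Pow(Add(1284, Rational(8, 41)), -1) = Pow(Rational(52652, 41), -1) = Rational(41, 52652)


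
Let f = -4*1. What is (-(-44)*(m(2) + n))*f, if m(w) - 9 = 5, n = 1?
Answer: -2640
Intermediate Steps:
m(w) = 14 (m(w) = 9 + 5 = 14)
f = -4
(-(-44)*(m(2) + n))*f = -(-44)*(14 + 1)*(-4) = -(-44)*15*(-4) = -11*(-60)*(-4) = 660*(-4) = -2640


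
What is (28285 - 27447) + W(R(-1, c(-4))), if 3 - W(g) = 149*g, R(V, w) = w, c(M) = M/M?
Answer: 692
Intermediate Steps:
c(M) = 1
W(g) = 3 - 149*g
(28285 - 27447) + W(R(-1, c(-4))) = (28285 - 27447) + (3 - 149*1) = 838 + (3 - 149) = 838 - 146 = 692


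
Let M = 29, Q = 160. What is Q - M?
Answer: 131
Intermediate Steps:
Q - M = 160 - 1*29 = 160 - 29 = 131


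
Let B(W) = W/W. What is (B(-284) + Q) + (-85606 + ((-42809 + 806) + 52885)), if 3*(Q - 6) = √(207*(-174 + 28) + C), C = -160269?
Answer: -74717 + I*√190491/3 ≈ -74717.0 + 145.48*I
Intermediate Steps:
B(W) = 1
Q = 6 + I*√190491/3 (Q = 6 + √(207*(-174 + 28) - 160269)/3 = 6 + √(207*(-146) - 160269)/3 = 6 + √(-30222 - 160269)/3 = 6 + √(-190491)/3 = 6 + (I*√190491)/3 = 6 + I*√190491/3 ≈ 6.0 + 145.48*I)
(B(-284) + Q) + (-85606 + ((-42809 + 806) + 52885)) = (1 + (6 + I*√190491/3)) + (-85606 + ((-42809 + 806) + 52885)) = (7 + I*√190491/3) + (-85606 + (-42003 + 52885)) = (7 + I*√190491/3) + (-85606 + 10882) = (7 + I*√190491/3) - 74724 = -74717 + I*√190491/3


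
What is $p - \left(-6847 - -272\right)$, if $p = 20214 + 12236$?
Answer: $39025$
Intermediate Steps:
$p = 32450$
$p - \left(-6847 - -272\right) = 32450 - \left(-6847 - -272\right) = 32450 - \left(-6847 + 272\right) = 32450 - -6575 = 32450 + 6575 = 39025$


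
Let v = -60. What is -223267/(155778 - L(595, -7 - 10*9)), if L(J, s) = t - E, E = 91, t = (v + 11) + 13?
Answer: -223267/155905 ≈ -1.4321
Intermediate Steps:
t = -36 (t = (-60 + 11) + 13 = -49 + 13 = -36)
L(J, s) = -127 (L(J, s) = -36 - 1*91 = -36 - 91 = -127)
-223267/(155778 - L(595, -7 - 10*9)) = -223267/(155778 - 1*(-127)) = -223267/(155778 + 127) = -223267/155905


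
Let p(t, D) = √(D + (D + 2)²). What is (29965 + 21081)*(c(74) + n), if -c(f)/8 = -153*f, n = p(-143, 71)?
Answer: 4623542496 + 1531380*√6 ≈ 4.6273e+9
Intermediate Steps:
p(t, D) = √(D + (2 + D)²)
n = 30*√6 (n = √(71 + (2 + 71)²) = √(71 + 73²) = √(71 + 5329) = √5400 = 30*√6 ≈ 73.485)
c(f) = 1224*f (c(f) = -(-1224)*f = 1224*f)
(29965 + 21081)*(c(74) + n) = (29965 + 21081)*(1224*74 + 30*√6) = 51046*(90576 + 30*√6) = 4623542496 + 1531380*√6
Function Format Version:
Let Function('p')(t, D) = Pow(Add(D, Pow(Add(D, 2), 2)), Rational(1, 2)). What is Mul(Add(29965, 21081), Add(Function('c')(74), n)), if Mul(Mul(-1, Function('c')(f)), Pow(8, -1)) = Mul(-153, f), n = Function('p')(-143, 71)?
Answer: Add(4623542496, Mul(1531380, Pow(6, Rational(1, 2)))) ≈ 4.6273e+9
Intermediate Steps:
Function('p')(t, D) = Pow(Add(D, Pow(Add(2, D), 2)), Rational(1, 2))
n = Mul(30, Pow(6, Rational(1, 2))) (n = Pow(Add(71, Pow(Add(2, 71), 2)), Rational(1, 2)) = Pow(Add(71, Pow(73, 2)), Rational(1, 2)) = Pow(Add(71, 5329), Rational(1, 2)) = Pow(5400, Rational(1, 2)) = Mul(30, Pow(6, Rational(1, 2))) ≈ 73.485)
Function('c')(f) = Mul(1224, f) (Function('c')(f) = Mul(-8, Mul(-153, f)) = Mul(1224, f))
Mul(Add(29965, 21081), Add(Function('c')(74), n)) = Mul(Add(29965, 21081), Add(Mul(1224, 74), Mul(30, Pow(6, Rational(1, 2))))) = Mul(51046, Add(90576, Mul(30, Pow(6, Rational(1, 2))))) = Add(4623542496, Mul(1531380, Pow(6, Rational(1, 2))))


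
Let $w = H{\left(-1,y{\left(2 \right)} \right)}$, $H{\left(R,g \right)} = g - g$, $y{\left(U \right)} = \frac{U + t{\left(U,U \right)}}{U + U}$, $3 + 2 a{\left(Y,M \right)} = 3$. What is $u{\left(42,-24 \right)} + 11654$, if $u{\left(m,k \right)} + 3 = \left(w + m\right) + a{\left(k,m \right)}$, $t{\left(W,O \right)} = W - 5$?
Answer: $11693$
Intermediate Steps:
$t{\left(W,O \right)} = -5 + W$
$a{\left(Y,M \right)} = 0$ ($a{\left(Y,M \right)} = - \frac{3}{2} + \frac{1}{2} \cdot 3 = - \frac{3}{2} + \frac{3}{2} = 0$)
$y{\left(U \right)} = \frac{-5 + 2 U}{2 U}$ ($y{\left(U \right)} = \frac{U + \left(-5 + U\right)}{U + U} = \frac{-5 + 2 U}{2 U}$)
$H{\left(R,g \right)} = 0$
$w = 0$
$u{\left(m,k \right)} = -3 + m$ ($u{\left(m,k \right)} = -3 + \left(\left(0 + m\right) + 0\right) = -3 + \left(m + 0\right) = -3 + m$)
$u{\left(42,-24 \right)} + 11654 = \left(-3 + 42\right) + 11654 = 39 + 11654 = 11693$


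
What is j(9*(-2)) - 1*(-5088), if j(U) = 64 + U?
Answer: 5134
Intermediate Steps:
j(9*(-2)) - 1*(-5088) = (64 + 9*(-2)) - 1*(-5088) = (64 - 18) + 5088 = 46 + 5088 = 5134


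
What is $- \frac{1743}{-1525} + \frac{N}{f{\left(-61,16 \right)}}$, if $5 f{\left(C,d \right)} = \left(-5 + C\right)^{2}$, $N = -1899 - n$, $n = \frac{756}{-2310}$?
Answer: $- \frac{8414843}{8119100} \approx -1.0364$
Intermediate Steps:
$n = - \frac{18}{55}$ ($n = 756 \left(- \frac{1}{2310}\right) = - \frac{18}{55} \approx -0.32727$)
$N = - \frac{104427}{55}$ ($N = -1899 - - \frac{18}{55} = -1899 + \frac{18}{55} = - \frac{104427}{55} \approx -1898.7$)
$f{\left(C,d \right)} = \frac{\left(-5 + C\right)^{2}}{5}$
$- \frac{1743}{-1525} + \frac{N}{f{\left(-61,16 \right)}} = - \frac{1743}{-1525} - \frac{104427}{55 \frac{\left(-5 - 61\right)^{2}}{5}} = \left(-1743\right) \left(- \frac{1}{1525}\right) - \frac{104427}{55 \frac{\left(-66\right)^{2}}{5}} = \frac{1743}{1525} - \frac{104427}{55 \cdot \frac{1}{5} \cdot 4356} = \frac{1743}{1525} - \frac{104427}{55 \cdot \frac{4356}{5}} = \frac{1743}{1525} - \frac{11603}{5324} = - \frac{8414843}{8119100}$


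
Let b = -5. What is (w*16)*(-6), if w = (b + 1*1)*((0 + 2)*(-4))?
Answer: -3072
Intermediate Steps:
w = 32 (w = (-5 + 1*1)*((0 + 2)*(-4)) = (-5 + 1)*(2*(-4)) = -4*(-8) = 32)
(w*16)*(-6) = (32*16)*(-6) = 512*(-6) = -3072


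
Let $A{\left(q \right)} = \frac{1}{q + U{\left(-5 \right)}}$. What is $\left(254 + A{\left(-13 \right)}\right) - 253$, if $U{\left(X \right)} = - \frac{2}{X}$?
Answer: $\frac{58}{63} \approx 0.92064$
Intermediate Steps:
$A{\left(q \right)} = \frac{1}{\frac{2}{5} + q}$ ($A{\left(q \right)} = \frac{1}{q - \frac{2}{-5}} = \frac{1}{q - - \frac{2}{5}} = \frac{1}{q + \frac{2}{5}} = \frac{1}{\frac{2}{5} + q}$)
$\left(254 + A{\left(-13 \right)}\right) - 253 = \left(254 + \frac{5}{2 + 5 \left(-13\right)}\right) - 253 = \left(254 + \frac{5}{2 - 65}\right) - 253 = \left(254 + \frac{5}{-63}\right) - 253 = \left(254 + 5 \left(- \frac{1}{63}\right)\right) - 253 = \left(254 - \frac{5}{63}\right) - 253 = \frac{15997}{63} - 253 = \frac{58}{63}$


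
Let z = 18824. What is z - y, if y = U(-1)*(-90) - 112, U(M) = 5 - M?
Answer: 19476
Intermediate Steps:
y = -652 (y = (5 - 1*(-1))*(-90) - 112 = (5 + 1)*(-90) - 112 = 6*(-90) - 112 = -540 - 112 = -652)
z - y = 18824 - 1*(-652) = 18824 + 652 = 19476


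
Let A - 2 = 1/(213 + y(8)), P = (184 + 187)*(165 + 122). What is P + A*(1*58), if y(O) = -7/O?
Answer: 180888785/1697 ≈ 1.0659e+5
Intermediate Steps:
P = 106477 (P = 371*287 = 106477)
A = 3402/1697 (A = 2 + 1/(213 - 7/8) = 2 + 1/(1697/8) = 2 + 8/1697 = 3402/1697 ≈ 2.0047)
P + A*(1*58) = 106477 + 3402*(1*58)/1697 = 106477 + (3402/1697)*58 = 106477 + 197316/1697 = 180888785/1697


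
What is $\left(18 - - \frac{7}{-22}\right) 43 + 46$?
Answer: $\frac{17739}{22} \approx 806.32$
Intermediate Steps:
$\left(18 - - \frac{7}{-22}\right) 43 + 46 = \left(18 - \left(-7\right) \left(- \frac{1}{22}\right)\right) 43 + 46 = \left(18 - \frac{7}{22}\right) 43 + 46 = \frac{389}{22} \cdot 43 + 46 = \frac{16727}{22} + 46 = \frac{17739}{22}$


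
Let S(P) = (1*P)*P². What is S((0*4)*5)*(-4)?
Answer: 0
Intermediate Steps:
S(P) = P³ (S(P) = P*P² = P³)
S((0*4)*5)*(-4) = ((0*4)*5)³*(-4) = (0*5)³*(-4) = 0³*(-4) = 0*(-4) = 0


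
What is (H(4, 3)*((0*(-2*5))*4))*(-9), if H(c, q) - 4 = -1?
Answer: 0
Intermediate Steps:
H(c, q) = 3 (H(c, q) = 4 - 1 = 3)
(H(4, 3)*((0*(-2*5))*4))*(-9) = (3*((0*(-2*5))*4))*(-9) = (3*((0*(-10))*4))*(-9) = (3*(0*4))*(-9) = (3*0)*(-9) = 0*(-9) = 0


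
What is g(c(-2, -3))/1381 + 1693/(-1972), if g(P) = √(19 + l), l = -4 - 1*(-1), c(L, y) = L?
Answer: -2330145/2723332 ≈ -0.85562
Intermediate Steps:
l = -3 (l = -4 + 1 = -3)
g(P) = 4 (g(P) = √(19 - 3) = √16 = 4)
g(c(-2, -3))/1381 + 1693/(-1972) = 4/1381 + 1693/(-1972) = 4*(1/1381) + 1693*(-1/1972) = 4/1381 - 1693/1972 = -2330145/2723332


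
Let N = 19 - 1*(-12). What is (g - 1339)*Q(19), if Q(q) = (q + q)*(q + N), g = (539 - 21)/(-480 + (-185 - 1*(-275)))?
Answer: -99318320/39 ≈ -2.5466e+6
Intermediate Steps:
g = -259/195 (g = 518/(-480 + (-185 + 275)) = 518/(-480 + 90) = 518/(-390) = 518*(-1/390) = -259/195 ≈ -1.3282)
N = 31 (N = 19 + 12 = 31)
Q(q) = 2*q*(31 + q) (Q(q) = (q + q)*(q + 31) = (2*q)*(31 + q) = 2*q*(31 + q))
(g - 1339)*Q(19) = (-259/195 - 1339)*(2*19*(31 + 19)) = -522728*19*50/195 = -261364/195*1900 = -99318320/39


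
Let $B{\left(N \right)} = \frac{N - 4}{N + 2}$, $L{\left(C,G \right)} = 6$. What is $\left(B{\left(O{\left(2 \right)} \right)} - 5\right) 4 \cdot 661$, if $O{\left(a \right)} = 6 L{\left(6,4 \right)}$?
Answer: $- \frac{208876}{19} \approx -10993.0$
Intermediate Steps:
$O{\left(a \right)} = 36$ ($O{\left(a \right)} = 6 \cdot 6 = 36$)
$B{\left(N \right)} = \frac{-4 + N}{2 + N}$
$\left(B{\left(O{\left(2 \right)} \right)} - 5\right) 4 \cdot 661 = \left(\frac{-4 + 36}{2 + 36} - 5\right) 4 \cdot 661 = \left(\frac{1}{38} \cdot 32 - 5\right) 4 \cdot 661 = \left(\frac{16}{19} - 5\right) 4 \cdot 661 = \left(- \frac{79}{19}\right) 4 \cdot 661 = \left(- \frac{316}{19}\right) 661 = - \frac{208876}{19}$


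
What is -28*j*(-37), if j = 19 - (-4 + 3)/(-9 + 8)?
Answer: 18648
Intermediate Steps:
j = 18 (j = 19 - (-1)/(-1) = 19 - (-1)*(-1) = 19 - 1*1 = 19 - 1 = 18)
-28*j*(-37) = -28*18*(-37) = -504*(-37) = 18648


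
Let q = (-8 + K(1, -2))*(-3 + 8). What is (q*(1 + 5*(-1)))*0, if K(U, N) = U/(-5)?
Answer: 0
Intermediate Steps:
K(U, N) = -U/5 (K(U, N) = U*(-⅕) = -U/5)
q = -41 (q = (-8 - ⅕*1)*(-3 + 8) = (-8 - ⅕)*5 = -41/5*5 = -41)
(q*(1 + 5*(-1)))*0 = -41*(1 + 5*(-1))*0 = -41*(1 - 5)*0 = -41*(-4)*0 = 164*0 = 0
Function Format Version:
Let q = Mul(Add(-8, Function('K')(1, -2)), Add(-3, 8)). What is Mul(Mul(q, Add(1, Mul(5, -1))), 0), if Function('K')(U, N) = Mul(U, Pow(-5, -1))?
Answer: 0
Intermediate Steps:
Function('K')(U, N) = Mul(Rational(-1, 5), U) (Function('K')(U, N) = Mul(U, Rational(-1, 5)) = Mul(Rational(-1, 5), U))
q = -41 (q = Mul(Add(-8, Mul(Rational(-1, 5), 1)), Add(-3, 8)) = Mul(Add(-8, Rational(-1, 5)), 5) = Mul(Rational(-41, 5), 5) = -41)
Mul(Mul(q, Add(1, Mul(5, -1))), 0) = Mul(Mul(-41, Add(1, Mul(5, -1))), 0) = Mul(Mul(-41, Add(1, -5)), 0) = Mul(Mul(-41, -4), 0) = Mul(164, 0) = 0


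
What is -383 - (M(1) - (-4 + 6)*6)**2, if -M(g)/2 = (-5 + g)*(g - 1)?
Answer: -527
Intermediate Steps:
M(g) = -2*(-1 + g)*(-5 + g) (M(g) = -2*(-5 + g)*(g - 1) = -2*(-5 + g)*(-1 + g) = -2*(-1 + g)*(-5 + g))
-383 - (M(1) - (-4 + 6)*6)**2 = -383 - ((-10 - 2*1**2 + 12*1) - (-4 + 6)*6)**2 = -383 - ((-10 - 2*1 + 12) - 2*6)**2 = -383 - ((-10 - 2 + 12) - 1*12)**2 = -383 - (0 - 12)**2 = -383 - 1*(-12)**2 = -383 - 1*144 = -383 - 144 = -527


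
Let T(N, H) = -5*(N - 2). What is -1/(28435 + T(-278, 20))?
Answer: -1/29835 ≈ -3.3518e-5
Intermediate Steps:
T(N, H) = 10 - 5*N (T(N, H) = -5*(-2 + N) = 10 - 5*N)
-1/(28435 + T(-278, 20)) = -1/(28435 + (10 - 5*(-278))) = -1/(28435 + (10 + 1390)) = -1/(28435 + 1400) = -1/29835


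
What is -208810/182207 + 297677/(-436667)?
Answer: -145419269409/79563784069 ≈ -1.8277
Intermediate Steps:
-208810/182207 + 297677/(-436667) = -208810*1/182207 + 297677*(-1/436667) = -208810/182207 - 297677/436667 = -145419269409/79563784069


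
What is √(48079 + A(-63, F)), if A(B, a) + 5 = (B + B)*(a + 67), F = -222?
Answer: 2*√16901 ≈ 260.01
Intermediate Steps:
A(B, a) = -5 + 2*B*(67 + a) (A(B, a) = -5 + (B + B)*(a + 67) = -5 + (2*B)*(67 + a) = -5 + 2*B*(67 + a))
√(48079 + A(-63, F)) = √(48079 + (-5 + 134*(-63) + 2*(-63)*(-222))) = √(48079 + (-5 - 8442 + 27972)) = √(48079 + 19525) = √67604 = 2*√16901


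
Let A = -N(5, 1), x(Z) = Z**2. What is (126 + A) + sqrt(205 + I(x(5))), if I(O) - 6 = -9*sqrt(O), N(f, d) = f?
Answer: 121 + sqrt(166) ≈ 133.88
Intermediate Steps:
A = -5 (A = -1*5 = -5)
I(O) = 6 - 9*sqrt(O)
(126 + A) + sqrt(205 + I(x(5))) = (126 - 5) + sqrt(205 + (6 - 9*sqrt(5**2))) = 121 + sqrt(205 + (6 - 9*sqrt(25))) = 121 + sqrt(205 + (6 - 9*5)) = 121 + sqrt(205 + (6 - 45)) = 121 + sqrt(205 - 39) = 121 + sqrt(166)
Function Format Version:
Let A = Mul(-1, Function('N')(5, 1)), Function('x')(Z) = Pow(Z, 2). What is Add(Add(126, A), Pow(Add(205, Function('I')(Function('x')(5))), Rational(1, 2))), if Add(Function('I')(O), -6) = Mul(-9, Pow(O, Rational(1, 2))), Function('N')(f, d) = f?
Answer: Add(121, Pow(166, Rational(1, 2))) ≈ 133.88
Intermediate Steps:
A = -5 (A = Mul(-1, 5) = -5)
Function('I')(O) = Add(6, Mul(-9, Pow(O, Rational(1, 2))))
Add(Add(126, A), Pow(Add(205, Function('I')(Function('x')(5))), Rational(1, 2))) = Add(Add(126, -5), Pow(Add(205, Add(6, Mul(-9, Pow(Pow(5, 2), Rational(1, 2))))), Rational(1, 2))) = Add(121, Pow(Add(205, Add(6, Mul(-9, Pow(25, Rational(1, 2))))), Rational(1, 2))) = Add(121, Pow(Add(205, Add(6, Mul(-9, 5))), Rational(1, 2))) = Add(121, Pow(Add(205, Add(6, -45)), Rational(1, 2))) = Add(121, Pow(Add(205, -39), Rational(1, 2))) = Add(121, Pow(166, Rational(1, 2)))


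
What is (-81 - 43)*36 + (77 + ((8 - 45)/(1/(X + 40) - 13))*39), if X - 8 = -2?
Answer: -850887/199 ≈ -4275.8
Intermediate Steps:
X = 6 (X = 8 - 2 = 6)
(-81 - 43)*36 + (77 + ((8 - 45)/(1/(X + 40) - 13))*39) = (-81 - 43)*36 + (77 + ((8 - 45)/(1/(6 + 40) - 13))*39) = -124*36 + (77 - 37/(1/46 - 13)*39) = -4464 + (77 - 37/(1/46 - 13)*39) = -4464 + (77 - 37/(-597/46)*39) = -4464 + (77 - 37*(-46/597)*39) = -4464 + (77 + (1702/597)*39) = -4464 + (77 + 22126/199) = -4464 + 37449/199 = -850887/199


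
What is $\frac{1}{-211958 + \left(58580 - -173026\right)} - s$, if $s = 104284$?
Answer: $- \frac{2048972031}{19648} \approx -1.0428 \cdot 10^{5}$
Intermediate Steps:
$\frac{1}{-211958 + \left(58580 - -173026\right)} - s = \frac{1}{-211958 + \left(58580 - -173026\right)} - 104284 = \frac{1}{-211958 + \left(58580 + 173026\right)} - 104284 = \frac{1}{-211958 + 231606} - 104284 = \frac{1}{19648} - 104284 = - \frac{2048972031}{19648}$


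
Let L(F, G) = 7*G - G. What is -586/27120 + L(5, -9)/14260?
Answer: -245521/9668280 ≈ -0.025394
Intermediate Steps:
L(F, G) = 6*G
-586/27120 + L(5, -9)/14260 = -586/27120 + (6*(-9))/14260 = -586*1/27120 - 54*1/14260 = -293/13560 - 27/7130 = -245521/9668280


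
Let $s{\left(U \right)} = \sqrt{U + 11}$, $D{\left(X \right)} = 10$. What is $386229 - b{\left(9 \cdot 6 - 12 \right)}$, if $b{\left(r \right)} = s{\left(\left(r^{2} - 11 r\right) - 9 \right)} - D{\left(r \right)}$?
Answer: $386239 - 2 \sqrt{326} \approx 3.862 \cdot 10^{5}$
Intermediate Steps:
$s{\left(U \right)} = \sqrt{11 + U}$
$b{\left(r \right)} = -10 + \sqrt{2 + r^{2} - 11 r}$ ($b{\left(r \right)} = \sqrt{11 - \left(9 - r^{2} + 11 r\right)} - 10 = \sqrt{2 + r^{2} - 11 r} - 10 = -10 + \sqrt{2 + r^{2} - 11 r}$)
$386229 - b{\left(9 \cdot 6 - 12 \right)} = 386229 - \left(-10 + \sqrt{2 + \left(9 \cdot 6 - 12\right)^{2} - 11 \left(9 \cdot 6 - 12\right)}\right) = 386229 - \left(-10 + \sqrt{2 + \left(54 - 12\right)^{2} - 11 \left(54 - 12\right)}\right) = 386229 - \left(-10 + \sqrt{2 + 42^{2} - 462}\right) = 386229 - \left(-10 + \sqrt{2 + 1764 - 462}\right) = 386229 - \left(-10 + \sqrt{1304}\right) = 386229 - \left(-10 + 2 \sqrt{326}\right) = 386229 + \left(10 - 2 \sqrt{326}\right) = 386239 - 2 \sqrt{326}$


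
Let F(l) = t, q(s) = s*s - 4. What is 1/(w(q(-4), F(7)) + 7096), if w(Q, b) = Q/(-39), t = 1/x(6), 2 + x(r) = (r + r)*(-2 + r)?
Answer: 13/92244 ≈ 0.00014093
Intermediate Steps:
q(s) = -4 + s**2 (q(s) = s**2 - 4 = -4 + s**2)
x(r) = -2 + 2*r*(-2 + r) (x(r) = -2 + (r + r)*(-2 + r) = -2 + (2*r)*(-2 + r) = -2 + 2*r*(-2 + r))
t = 1/46 (t = 1/(-2 - 4*6 + 2*6**2) = 1/(-2 - 24 + 2*36) = 1/(-2 - 24 + 72) = 1/46 ≈ 0.021739)
F(l) = 1/46
w(Q, b) = -Q/39 (w(Q, b) = Q*(-1/39) = -Q/39)
1/(w(q(-4), F(7)) + 7096) = 1/(-(-4 + (-4)**2)/39 + 7096) = 1/(-(-4 + 16)/39 + 7096) = 1/(-1/39*12 + 7096) = 1/(-4/13 + 7096) = 1/(92244/13) = 13/92244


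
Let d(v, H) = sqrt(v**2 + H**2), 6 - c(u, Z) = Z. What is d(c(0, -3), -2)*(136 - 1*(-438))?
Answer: 574*sqrt(85) ≈ 5292.0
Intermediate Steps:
c(u, Z) = 6 - Z
d(v, H) = sqrt(H**2 + v**2)
d(c(0, -3), -2)*(136 - 1*(-438)) = sqrt((-2)**2 + (6 - 1*(-3))**2)*(136 - 1*(-438)) = sqrt(4 + (6 + 3)**2)*(136 + 438) = sqrt(4 + 9**2)*574 = sqrt(4 + 81)*574 = sqrt(85)*574 = 574*sqrt(85)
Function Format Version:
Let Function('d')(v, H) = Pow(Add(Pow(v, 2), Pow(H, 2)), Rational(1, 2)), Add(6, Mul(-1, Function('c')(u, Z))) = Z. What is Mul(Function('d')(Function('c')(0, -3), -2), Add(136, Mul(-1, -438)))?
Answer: Mul(574, Pow(85, Rational(1, 2))) ≈ 5292.0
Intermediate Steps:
Function('c')(u, Z) = Add(6, Mul(-1, Z))
Function('d')(v, H) = Pow(Add(Pow(H, 2), Pow(v, 2)), Rational(1, 2))
Mul(Function('d')(Function('c')(0, -3), -2), Add(136, Mul(-1, -438))) = Mul(Pow(Add(Pow(-2, 2), Pow(Add(6, Mul(-1, -3)), 2)), Rational(1, 2)), Add(136, Mul(-1, -438))) = Mul(Pow(Add(4, Pow(Add(6, 3), 2)), Rational(1, 2)), Add(136, 438)) = Mul(Pow(Add(4, Pow(9, 2)), Rational(1, 2)), 574) = Mul(Pow(Add(4, 81), Rational(1, 2)), 574) = Mul(Pow(85, Rational(1, 2)), 574) = Mul(574, Pow(85, Rational(1, 2)))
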